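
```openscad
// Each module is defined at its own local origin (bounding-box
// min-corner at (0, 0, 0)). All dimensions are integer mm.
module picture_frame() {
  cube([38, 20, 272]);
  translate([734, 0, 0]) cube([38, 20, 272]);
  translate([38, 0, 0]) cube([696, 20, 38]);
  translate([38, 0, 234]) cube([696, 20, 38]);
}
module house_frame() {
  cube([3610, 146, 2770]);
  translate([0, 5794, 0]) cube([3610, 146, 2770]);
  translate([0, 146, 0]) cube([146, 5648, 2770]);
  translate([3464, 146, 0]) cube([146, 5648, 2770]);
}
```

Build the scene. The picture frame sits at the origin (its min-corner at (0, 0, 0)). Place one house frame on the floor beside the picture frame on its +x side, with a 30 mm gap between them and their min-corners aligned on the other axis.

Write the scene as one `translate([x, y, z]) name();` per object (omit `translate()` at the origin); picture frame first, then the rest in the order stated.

picture_frame();
translate([802, 0, 0]) house_frame();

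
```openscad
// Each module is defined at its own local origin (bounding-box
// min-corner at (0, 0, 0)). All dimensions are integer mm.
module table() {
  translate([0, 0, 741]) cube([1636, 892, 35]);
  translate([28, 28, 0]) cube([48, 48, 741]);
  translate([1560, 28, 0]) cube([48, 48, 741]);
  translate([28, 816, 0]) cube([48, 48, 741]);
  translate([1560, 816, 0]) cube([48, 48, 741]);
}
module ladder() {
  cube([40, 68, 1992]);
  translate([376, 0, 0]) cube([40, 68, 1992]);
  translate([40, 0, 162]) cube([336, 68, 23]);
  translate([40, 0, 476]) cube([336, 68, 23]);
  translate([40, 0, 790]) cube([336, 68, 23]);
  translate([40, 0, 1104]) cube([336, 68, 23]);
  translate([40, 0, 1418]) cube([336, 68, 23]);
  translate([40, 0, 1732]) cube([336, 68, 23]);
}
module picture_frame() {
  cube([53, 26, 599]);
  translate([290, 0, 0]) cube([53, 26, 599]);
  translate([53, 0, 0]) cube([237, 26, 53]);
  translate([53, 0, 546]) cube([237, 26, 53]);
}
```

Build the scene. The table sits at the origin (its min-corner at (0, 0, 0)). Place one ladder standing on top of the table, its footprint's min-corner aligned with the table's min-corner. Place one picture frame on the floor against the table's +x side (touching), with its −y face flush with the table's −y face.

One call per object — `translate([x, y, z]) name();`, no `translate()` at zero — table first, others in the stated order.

table();
translate([0, 0, 776]) ladder();
translate([1636, 0, 0]) picture_frame();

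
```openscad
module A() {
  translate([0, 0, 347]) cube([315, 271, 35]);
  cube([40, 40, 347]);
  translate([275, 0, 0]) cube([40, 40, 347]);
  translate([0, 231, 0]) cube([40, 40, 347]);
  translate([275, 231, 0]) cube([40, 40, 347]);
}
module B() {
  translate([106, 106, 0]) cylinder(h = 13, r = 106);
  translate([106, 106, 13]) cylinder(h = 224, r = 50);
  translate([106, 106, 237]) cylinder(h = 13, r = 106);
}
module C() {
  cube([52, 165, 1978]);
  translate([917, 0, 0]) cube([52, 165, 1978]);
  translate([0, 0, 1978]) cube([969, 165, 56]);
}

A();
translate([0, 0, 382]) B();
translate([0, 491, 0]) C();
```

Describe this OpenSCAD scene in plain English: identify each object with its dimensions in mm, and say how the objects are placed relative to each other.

A is a simple wooden stool: a rectangular seat 315 mm (x) by 271 mm (y), 35 mm thick, top face at z = 382 mm, on four square legs, each 40×40 mm in cross-section. The legs rest on z = 0, each flush with a corner of the seat.

B is a spool: two coaxial disc flanges of radius 106 mm and thickness 13 mm, joined by a core cylinder of radius 50 mm and height 224 mm. The lower flange rests on z = 0 and the three cylinders share a vertical axis.

C is a rectangular door frame: two vertical jambs of 52×165 mm section, 1978 mm tall, with a clear opening 865 mm wide between their inner faces. A header 56 mm tall and 165 mm deep lies on top of the jambs and spans the full outside width.

The spool is on top of the stool. The door frame is on the floor beside the stool on its +y side.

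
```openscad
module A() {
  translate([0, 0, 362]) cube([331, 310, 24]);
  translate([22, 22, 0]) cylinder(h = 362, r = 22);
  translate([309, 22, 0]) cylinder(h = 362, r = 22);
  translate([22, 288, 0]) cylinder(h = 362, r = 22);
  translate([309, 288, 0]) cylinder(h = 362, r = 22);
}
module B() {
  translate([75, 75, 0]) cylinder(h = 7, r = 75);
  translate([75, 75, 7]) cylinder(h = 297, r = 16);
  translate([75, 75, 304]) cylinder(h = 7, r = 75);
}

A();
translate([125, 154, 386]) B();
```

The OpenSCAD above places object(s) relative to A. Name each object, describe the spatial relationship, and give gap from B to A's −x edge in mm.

A is a stool. B is a spool. The spool is on top of the stool. The gap from the spool to the stool's −x edge is 125 mm.

The spool's min-x is at 125; the stool's min-x is 0; gap = 125 mm.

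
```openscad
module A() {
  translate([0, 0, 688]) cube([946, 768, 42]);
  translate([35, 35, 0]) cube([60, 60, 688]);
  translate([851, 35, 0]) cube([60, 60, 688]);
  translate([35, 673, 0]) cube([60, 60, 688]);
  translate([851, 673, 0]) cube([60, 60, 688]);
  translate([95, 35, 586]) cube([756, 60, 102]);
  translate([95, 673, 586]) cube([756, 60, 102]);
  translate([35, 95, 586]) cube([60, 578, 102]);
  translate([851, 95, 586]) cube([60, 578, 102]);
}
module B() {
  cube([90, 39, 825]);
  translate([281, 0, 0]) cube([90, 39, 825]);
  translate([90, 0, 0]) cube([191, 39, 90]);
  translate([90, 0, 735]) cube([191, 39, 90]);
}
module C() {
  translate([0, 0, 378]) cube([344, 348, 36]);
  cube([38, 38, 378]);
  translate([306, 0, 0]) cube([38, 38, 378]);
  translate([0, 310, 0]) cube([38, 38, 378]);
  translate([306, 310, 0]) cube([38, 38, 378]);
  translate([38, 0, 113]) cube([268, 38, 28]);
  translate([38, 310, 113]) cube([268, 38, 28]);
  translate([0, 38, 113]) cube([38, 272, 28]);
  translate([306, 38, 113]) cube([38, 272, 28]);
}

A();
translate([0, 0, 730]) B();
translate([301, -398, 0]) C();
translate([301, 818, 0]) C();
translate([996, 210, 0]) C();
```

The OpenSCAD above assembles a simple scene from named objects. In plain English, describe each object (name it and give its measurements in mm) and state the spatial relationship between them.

A is a table: top 946 mm (x) × 768 mm (y), 42 mm thick, upper face at z = 730 mm, on four 60×60 mm square legs, each inset 35 mm from the nearest pair of top edges, running from z = 0 to the bottom of the top. Four apron rails, 60 mm thick and 102 mm tall, run between adjacent legs with their top edges flush with the underside of the top and their outer faces flush with the legs' outer faces.

B is a rectangular picture frame lying in the x–z plane (depth along y). The opening is 191 mm wide (x) by 645 mm tall (z), surrounded by a border 90 mm wide on all four sides. The frame is 39 mm deep and is made of two full-height vertical stiles with two horizontal rails fitted between them.

C is a four-legged stool. The seat is a 344×348×36 mm slab whose top surface is at z = 414 mm; four square legs, each 38×38 mm in cross-section, run from the floor (z = 0) to the underside of the seat, each flush with a corner of the seat. Four stretchers, 38 mm wide and 28 mm tall, connect adjacent legs with their undersides at z = 113 mm, each running between the inner faces of the legs it joins and aligned with the legs' outer faces on the other axis.

The picture frame is on top of the table. Three stools sit around the table at the −y, +y, +x sides.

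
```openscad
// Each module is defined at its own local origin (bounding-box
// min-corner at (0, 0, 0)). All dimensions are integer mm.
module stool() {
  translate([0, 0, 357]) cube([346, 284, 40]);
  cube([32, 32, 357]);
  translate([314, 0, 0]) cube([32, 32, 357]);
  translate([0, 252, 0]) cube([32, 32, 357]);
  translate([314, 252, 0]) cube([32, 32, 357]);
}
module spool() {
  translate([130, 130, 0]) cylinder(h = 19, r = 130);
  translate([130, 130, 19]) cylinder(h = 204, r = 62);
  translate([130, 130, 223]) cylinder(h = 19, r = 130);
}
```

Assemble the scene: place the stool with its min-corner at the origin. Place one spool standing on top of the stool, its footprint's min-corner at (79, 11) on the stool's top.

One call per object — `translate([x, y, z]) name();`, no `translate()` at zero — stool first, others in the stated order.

stool();
translate([79, 11, 397]) spool();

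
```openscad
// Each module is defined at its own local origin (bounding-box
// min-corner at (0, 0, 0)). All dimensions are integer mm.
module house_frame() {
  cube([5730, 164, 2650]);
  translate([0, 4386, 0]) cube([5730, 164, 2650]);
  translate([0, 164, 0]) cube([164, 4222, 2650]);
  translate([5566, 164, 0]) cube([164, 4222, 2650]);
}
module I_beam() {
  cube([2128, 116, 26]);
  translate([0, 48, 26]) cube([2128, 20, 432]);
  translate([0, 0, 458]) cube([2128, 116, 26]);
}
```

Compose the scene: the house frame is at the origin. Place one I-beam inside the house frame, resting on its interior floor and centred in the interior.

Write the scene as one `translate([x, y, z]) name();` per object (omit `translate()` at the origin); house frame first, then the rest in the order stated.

house_frame();
translate([1801, 2217, 0]) I_beam();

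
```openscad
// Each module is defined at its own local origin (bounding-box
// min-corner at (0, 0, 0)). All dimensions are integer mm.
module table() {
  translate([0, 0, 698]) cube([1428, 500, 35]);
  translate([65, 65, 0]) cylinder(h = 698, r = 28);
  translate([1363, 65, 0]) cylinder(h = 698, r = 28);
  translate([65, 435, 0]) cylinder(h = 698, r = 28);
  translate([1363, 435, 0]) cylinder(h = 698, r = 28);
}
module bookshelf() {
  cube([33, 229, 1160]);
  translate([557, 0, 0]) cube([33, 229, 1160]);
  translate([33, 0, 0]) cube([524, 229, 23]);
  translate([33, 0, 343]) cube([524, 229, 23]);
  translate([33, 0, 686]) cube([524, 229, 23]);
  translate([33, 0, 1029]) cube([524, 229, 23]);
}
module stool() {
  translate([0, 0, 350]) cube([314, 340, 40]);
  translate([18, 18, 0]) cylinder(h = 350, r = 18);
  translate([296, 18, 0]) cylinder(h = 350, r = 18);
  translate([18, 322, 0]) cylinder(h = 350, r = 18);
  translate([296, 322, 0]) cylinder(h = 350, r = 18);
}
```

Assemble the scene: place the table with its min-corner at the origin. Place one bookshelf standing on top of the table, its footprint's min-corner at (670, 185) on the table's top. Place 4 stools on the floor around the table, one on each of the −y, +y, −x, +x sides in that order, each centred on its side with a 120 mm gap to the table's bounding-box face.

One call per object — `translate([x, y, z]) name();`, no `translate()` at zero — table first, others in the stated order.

table();
translate([670, 185, 733]) bookshelf();
translate([557, -460, 0]) stool();
translate([557, 620, 0]) stool();
translate([-434, 80, 0]) stool();
translate([1548, 80, 0]) stool();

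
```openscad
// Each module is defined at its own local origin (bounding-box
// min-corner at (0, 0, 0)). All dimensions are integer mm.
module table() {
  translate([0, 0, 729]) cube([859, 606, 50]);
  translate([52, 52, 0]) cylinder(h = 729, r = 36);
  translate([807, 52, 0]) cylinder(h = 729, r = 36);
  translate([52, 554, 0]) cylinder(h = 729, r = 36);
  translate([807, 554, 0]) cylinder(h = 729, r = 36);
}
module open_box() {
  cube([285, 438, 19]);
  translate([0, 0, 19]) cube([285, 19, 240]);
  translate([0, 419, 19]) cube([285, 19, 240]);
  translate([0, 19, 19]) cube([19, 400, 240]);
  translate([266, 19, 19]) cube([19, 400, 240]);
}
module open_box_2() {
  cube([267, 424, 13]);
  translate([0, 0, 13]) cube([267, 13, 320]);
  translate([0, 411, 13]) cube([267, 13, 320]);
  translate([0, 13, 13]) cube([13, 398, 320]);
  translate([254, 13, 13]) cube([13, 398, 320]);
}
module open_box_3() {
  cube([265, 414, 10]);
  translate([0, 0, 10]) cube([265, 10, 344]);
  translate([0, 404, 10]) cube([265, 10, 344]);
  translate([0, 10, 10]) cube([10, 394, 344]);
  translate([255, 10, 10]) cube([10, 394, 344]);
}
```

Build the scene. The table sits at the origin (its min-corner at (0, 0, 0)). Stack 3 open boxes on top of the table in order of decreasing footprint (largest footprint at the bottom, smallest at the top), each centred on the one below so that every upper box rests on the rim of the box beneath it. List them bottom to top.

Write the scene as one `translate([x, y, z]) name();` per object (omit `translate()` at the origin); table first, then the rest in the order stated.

table();
translate([287, 84, 779]) open_box();
translate([296, 91, 1038]) open_box_2();
translate([297, 96, 1371]) open_box_3();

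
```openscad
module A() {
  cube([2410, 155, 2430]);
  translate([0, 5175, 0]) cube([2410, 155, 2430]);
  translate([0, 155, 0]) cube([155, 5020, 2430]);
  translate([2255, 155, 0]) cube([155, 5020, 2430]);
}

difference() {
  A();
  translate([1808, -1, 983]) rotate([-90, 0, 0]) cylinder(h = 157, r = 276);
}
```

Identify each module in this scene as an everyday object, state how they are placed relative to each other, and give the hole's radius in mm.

The subtracted cylinder has r = 276 mm.

A is a house frame. The house frame has a circular hole through its front wall. The hole's radius is 276 mm.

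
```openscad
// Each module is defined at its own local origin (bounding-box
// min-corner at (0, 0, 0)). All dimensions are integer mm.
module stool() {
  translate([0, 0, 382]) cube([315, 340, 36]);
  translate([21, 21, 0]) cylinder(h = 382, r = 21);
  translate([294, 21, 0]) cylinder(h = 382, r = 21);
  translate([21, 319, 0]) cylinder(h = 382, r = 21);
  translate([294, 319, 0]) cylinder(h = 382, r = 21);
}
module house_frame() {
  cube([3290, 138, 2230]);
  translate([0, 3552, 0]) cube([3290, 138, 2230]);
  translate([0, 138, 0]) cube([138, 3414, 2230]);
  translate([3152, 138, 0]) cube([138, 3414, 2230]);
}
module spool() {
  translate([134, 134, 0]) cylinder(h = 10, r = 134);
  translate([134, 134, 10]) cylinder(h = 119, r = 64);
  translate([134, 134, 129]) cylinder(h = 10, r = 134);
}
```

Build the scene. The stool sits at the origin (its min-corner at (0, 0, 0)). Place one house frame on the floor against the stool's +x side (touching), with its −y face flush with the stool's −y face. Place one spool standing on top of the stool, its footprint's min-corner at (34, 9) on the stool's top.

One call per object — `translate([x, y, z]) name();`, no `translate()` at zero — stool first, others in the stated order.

stool();
translate([315, 0, 0]) house_frame();
translate([34, 9, 418]) spool();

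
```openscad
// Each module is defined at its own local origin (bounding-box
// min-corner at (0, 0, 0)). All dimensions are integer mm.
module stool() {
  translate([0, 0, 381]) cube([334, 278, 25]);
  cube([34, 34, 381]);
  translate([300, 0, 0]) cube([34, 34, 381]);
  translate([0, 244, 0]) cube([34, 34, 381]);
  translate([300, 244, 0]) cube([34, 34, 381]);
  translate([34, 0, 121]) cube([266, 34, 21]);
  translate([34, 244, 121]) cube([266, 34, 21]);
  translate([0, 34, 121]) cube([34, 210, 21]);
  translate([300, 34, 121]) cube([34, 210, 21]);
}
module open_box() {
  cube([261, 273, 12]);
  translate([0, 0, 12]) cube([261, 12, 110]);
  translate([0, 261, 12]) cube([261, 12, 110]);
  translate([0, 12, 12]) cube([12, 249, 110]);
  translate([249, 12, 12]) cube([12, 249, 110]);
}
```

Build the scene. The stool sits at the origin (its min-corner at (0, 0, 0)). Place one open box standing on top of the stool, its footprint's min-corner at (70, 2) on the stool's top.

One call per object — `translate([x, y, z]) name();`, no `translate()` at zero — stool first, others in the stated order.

stool();
translate([70, 2, 406]) open_box();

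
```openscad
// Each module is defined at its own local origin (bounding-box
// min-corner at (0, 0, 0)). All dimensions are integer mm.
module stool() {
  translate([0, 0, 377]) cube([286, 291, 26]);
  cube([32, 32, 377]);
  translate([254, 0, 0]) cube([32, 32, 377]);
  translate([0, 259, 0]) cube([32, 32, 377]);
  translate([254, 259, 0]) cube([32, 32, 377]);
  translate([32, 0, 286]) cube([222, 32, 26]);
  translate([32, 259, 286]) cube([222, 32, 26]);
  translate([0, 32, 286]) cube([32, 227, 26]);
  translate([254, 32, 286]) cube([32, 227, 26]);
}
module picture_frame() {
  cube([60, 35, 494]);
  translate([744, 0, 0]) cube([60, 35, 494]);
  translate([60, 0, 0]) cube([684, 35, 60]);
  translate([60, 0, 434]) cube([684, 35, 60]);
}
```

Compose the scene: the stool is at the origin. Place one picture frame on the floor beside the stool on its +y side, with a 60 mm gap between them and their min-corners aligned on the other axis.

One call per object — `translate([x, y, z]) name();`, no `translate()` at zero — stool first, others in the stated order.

stool();
translate([0, 351, 0]) picture_frame();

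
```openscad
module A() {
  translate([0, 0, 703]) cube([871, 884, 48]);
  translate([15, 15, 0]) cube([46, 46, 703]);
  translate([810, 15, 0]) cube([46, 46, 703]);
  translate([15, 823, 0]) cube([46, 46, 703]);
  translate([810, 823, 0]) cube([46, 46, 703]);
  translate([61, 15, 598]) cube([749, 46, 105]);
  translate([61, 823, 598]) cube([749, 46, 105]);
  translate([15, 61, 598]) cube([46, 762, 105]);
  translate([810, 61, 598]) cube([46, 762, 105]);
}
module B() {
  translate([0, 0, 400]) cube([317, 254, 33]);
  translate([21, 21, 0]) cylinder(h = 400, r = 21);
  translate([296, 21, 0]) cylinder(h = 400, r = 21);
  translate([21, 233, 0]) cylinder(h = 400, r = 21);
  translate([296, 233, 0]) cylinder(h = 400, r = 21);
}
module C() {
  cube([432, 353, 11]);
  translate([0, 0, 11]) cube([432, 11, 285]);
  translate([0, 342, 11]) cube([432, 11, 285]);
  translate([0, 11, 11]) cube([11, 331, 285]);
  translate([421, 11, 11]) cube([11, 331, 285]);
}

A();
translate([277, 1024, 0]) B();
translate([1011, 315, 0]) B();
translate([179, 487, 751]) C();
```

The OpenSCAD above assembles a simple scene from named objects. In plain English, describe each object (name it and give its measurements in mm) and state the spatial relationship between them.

A is a rectangular dining table. The top is 871×884×48 mm with its upper surface at z = 751 mm. It stands on four 46×46 mm square legs, each inset 15 mm from the nearest pair of top edges, running from the floor to the underside of the top. Four apron rails, 46 mm thick and 105 mm tall, run between adjacent legs with their top edges flush with the underside of the top and their outer faces flush with the legs' outer faces.

B is a four-legged stool. The seat is a 317×254×33 mm slab whose top surface is at z = 433 mm; four round legs, each 42 mm in diameter, run from the floor (z = 0) to the underside of the seat, each leg's axis is inset half a diameter from the nearest pair of seat edges (so the leg's bounding box is flush with the corner).

C is an open storage box with external size 432×353×296 mm and wall thickness 11 mm (the base is also 11 mm thick). The base covers the whole footprint; the four walls stand on the base, with the y-facing walls full-width and the x-facing walls fitting between their inner faces.

Two stools sit around the table at the +y, +x sides. The open box is on top of the table.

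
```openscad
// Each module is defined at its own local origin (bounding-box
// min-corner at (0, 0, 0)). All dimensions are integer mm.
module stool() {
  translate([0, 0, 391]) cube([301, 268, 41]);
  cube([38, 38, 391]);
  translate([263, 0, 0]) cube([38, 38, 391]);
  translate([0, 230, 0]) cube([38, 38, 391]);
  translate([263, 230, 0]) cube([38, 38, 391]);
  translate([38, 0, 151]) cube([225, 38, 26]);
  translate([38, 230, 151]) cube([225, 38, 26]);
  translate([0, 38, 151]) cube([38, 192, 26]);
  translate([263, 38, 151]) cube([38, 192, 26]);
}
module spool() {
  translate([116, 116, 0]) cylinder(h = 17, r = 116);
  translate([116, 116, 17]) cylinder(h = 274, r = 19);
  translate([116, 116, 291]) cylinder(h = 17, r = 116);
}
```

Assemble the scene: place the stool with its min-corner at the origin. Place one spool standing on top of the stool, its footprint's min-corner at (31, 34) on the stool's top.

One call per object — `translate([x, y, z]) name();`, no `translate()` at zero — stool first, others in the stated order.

stool();
translate([31, 34, 432]) spool();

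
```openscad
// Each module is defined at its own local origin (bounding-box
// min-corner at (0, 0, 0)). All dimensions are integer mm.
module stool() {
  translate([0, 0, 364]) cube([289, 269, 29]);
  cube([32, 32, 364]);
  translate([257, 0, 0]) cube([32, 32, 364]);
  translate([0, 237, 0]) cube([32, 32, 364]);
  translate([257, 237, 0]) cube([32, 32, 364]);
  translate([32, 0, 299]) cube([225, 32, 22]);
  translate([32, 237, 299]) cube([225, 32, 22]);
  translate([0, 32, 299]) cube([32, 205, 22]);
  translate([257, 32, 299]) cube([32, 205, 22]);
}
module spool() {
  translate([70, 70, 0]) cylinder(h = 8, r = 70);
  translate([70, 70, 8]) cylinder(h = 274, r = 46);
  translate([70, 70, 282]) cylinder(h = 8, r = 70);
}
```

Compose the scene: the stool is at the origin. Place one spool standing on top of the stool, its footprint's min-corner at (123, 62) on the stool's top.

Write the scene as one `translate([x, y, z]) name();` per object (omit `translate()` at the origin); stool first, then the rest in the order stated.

stool();
translate([123, 62, 393]) spool();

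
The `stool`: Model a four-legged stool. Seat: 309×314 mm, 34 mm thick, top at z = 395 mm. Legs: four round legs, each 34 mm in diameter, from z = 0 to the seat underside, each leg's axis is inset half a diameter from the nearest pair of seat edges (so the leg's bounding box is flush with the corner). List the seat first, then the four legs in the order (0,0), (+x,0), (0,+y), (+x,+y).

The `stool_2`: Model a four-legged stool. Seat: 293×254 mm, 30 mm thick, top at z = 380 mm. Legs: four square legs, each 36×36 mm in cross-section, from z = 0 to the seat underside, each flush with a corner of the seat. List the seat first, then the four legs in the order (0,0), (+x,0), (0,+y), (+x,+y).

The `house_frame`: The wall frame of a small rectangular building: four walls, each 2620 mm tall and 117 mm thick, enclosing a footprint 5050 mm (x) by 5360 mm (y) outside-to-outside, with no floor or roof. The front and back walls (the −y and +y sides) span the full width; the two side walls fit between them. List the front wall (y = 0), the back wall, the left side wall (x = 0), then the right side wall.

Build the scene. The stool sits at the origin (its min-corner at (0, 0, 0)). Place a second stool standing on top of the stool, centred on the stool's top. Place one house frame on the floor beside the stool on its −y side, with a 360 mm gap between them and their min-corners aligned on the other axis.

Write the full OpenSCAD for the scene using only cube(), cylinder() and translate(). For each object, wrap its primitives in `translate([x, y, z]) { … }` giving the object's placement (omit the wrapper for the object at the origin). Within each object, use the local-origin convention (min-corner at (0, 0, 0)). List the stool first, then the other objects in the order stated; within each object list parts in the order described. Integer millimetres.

translate([0, 0, 361]) cube([309, 314, 34]);
translate([17, 17, 0]) cylinder(h = 361, r = 17);
translate([292, 17, 0]) cylinder(h = 361, r = 17);
translate([17, 297, 0]) cylinder(h = 361, r = 17);
translate([292, 297, 0]) cylinder(h = 361, r = 17);
translate([8, 30, 395]) {
  translate([0, 0, 350]) cube([293, 254, 30]);
  cube([36, 36, 350]);
  translate([257, 0, 0]) cube([36, 36, 350]);
  translate([0, 218, 0]) cube([36, 36, 350]);
  translate([257, 218, 0]) cube([36, 36, 350]);
}
translate([0, -5720, 0]) {
  cube([5050, 117, 2620]);
  translate([0, 5243, 0]) cube([5050, 117, 2620]);
  translate([0, 117, 0]) cube([117, 5126, 2620]);
  translate([4933, 117, 0]) cube([117, 5126, 2620]);
}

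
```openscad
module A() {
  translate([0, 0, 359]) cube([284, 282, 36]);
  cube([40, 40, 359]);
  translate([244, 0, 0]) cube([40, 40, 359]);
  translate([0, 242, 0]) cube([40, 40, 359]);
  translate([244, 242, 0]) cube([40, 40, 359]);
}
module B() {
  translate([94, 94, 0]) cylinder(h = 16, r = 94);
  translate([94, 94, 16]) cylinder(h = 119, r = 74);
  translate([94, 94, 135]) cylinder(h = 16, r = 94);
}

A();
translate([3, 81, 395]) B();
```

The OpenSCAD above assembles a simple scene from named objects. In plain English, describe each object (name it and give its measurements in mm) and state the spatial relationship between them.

A is a four-legged stool. The seat is a 284×282×36 mm slab whose top surface is at z = 395 mm; four square legs, each 40×40 mm in cross-section, run from the floor (z = 0) to the underside of the seat, each flush with a corner of the seat.

B is a spool: two coaxial disc flanges of radius 94 mm and thickness 16 mm, joined by a core cylinder of radius 74 mm and height 119 mm. The lower flange rests on z = 0 and the three cylinders share a vertical axis.

The spool is on top of the stool.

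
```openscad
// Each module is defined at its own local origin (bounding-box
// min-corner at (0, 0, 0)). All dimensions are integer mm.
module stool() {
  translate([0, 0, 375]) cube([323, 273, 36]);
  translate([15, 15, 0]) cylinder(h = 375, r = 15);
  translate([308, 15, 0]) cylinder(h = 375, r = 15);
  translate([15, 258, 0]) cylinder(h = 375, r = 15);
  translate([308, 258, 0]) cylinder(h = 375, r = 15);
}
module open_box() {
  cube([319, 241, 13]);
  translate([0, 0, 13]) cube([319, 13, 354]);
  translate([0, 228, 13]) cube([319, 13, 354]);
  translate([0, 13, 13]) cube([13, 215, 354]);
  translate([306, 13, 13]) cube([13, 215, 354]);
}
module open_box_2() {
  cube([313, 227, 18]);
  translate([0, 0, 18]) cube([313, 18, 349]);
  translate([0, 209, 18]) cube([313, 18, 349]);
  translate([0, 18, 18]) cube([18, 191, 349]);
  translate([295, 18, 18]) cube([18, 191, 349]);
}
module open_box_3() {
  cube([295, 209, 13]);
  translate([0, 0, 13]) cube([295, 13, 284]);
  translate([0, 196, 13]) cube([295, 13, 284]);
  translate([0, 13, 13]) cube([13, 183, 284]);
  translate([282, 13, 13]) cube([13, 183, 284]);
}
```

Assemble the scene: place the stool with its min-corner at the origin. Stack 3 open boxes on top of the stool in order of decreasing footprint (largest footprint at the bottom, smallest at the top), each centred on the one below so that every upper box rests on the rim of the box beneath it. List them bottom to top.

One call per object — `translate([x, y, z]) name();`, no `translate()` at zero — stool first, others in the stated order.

stool();
translate([2, 16, 411]) open_box();
translate([5, 23, 778]) open_box_2();
translate([14, 32, 1145]) open_box_3();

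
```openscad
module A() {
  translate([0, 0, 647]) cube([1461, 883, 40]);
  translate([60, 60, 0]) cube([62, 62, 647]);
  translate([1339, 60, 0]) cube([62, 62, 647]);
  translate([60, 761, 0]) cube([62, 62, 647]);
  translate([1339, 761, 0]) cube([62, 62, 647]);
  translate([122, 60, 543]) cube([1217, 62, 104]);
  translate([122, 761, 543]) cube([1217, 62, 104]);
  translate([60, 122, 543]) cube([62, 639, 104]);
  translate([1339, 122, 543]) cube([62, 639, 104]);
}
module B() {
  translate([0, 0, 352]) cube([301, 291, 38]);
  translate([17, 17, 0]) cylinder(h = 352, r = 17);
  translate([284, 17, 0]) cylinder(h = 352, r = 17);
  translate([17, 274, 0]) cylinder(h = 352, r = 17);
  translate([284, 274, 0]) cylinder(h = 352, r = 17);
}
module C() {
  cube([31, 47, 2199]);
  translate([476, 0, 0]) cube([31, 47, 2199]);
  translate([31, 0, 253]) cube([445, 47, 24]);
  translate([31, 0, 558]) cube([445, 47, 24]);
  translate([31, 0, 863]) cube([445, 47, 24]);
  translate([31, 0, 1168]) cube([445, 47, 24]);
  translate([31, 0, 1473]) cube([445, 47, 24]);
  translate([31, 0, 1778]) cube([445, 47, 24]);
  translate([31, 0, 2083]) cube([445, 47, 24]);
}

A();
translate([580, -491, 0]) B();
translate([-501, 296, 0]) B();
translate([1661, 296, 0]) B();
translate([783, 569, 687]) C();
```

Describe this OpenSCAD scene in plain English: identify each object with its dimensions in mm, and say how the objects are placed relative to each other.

A is a table: top 1461 mm (x) × 883 mm (y), 40 mm thick, upper face at z = 687 mm, on four 62×62 mm square legs, each inset 60 mm from the nearest pair of top edges, running from z = 0 to the bottom of the top. Four apron rails, 62 mm thick and 104 mm tall, run between adjacent legs with their top edges flush with the underside of the top and their outer faces flush with the legs' outer faces.

B is a four-legged stool. The seat is a 301×291×38 mm slab whose top surface is at z = 390 mm; four round legs, each 34 mm in diameter, run from the floor (z = 0) to the underside of the seat, each leg's axis is inset half a diameter from the nearest pair of seat edges (so the leg's bounding box is flush with the corner).

C is a straight ladder. Two 31×47 mm vertical rails, 2199 mm tall, stand 507 mm apart (outside-to-outside) with their front faces coplanar on the −y side. 7 rungs, each 47 mm deep and 24 mm tall, span between the inner faces of the rails, front faces flush with the rails. The lowest rung's underside is at z = 253 mm and rungs are spaced 305 mm apart (underside to underside).

Three stools sit around the table at the −y, −x, +x sides. The ladder is on top of the table.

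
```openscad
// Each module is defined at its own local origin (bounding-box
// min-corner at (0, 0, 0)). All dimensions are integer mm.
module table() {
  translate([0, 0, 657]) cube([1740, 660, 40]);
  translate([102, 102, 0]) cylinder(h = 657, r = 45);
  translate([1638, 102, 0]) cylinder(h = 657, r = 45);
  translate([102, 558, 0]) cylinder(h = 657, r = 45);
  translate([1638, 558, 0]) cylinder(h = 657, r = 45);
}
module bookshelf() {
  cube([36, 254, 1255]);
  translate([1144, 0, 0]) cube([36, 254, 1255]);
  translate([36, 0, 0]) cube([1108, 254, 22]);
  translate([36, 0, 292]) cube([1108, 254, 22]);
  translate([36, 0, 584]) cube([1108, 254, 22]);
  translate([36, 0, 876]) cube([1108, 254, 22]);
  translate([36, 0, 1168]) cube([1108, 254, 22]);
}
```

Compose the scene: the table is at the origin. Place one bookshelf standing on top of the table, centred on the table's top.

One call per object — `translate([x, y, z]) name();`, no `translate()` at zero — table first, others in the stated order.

table();
translate([280, 203, 697]) bookshelf();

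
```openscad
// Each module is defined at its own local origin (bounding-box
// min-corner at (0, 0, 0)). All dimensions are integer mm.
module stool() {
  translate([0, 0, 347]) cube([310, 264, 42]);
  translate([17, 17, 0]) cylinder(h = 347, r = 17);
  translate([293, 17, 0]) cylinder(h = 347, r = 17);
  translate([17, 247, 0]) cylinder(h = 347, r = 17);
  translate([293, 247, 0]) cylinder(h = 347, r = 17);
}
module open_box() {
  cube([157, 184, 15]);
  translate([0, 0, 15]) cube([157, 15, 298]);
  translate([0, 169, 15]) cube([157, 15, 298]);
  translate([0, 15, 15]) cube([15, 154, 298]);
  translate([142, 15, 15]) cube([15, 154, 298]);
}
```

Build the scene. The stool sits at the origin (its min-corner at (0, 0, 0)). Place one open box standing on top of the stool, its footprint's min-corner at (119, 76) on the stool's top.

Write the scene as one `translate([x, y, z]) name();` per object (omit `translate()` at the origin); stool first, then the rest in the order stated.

stool();
translate([119, 76, 389]) open_box();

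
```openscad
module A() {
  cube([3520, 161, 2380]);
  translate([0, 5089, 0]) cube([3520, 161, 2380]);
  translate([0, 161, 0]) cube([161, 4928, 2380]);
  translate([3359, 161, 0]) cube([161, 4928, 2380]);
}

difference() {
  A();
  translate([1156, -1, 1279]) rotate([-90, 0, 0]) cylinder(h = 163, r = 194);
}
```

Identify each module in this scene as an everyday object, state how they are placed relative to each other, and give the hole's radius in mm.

A is a house frame. The house frame has a circular hole through its front wall. The hole's radius is 194 mm.

The subtracted cylinder has r = 194 mm.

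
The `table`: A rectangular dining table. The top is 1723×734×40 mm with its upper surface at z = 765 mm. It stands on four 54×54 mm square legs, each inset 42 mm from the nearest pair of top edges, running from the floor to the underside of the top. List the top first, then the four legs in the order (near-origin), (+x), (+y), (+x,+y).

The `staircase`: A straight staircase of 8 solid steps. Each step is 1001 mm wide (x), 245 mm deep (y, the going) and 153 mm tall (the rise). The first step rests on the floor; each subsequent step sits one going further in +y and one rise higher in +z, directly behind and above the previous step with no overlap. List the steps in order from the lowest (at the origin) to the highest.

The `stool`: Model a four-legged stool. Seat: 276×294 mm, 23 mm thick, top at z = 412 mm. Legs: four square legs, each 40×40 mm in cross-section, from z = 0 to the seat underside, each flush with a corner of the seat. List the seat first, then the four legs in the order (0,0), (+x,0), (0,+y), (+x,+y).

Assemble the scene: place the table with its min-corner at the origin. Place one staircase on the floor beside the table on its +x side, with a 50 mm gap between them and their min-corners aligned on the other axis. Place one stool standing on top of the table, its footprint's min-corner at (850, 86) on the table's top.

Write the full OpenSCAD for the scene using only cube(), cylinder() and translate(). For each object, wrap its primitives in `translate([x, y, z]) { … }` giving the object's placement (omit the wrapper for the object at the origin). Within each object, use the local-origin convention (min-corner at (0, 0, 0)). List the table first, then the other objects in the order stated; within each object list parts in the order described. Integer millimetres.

translate([0, 0, 725]) cube([1723, 734, 40]);
translate([42, 42, 0]) cube([54, 54, 725]);
translate([1627, 42, 0]) cube([54, 54, 725]);
translate([42, 638, 0]) cube([54, 54, 725]);
translate([1627, 638, 0]) cube([54, 54, 725]);
translate([1773, 0, 0]) {
  cube([1001, 245, 153]);
  translate([0, 245, 153]) cube([1001, 245, 153]);
  translate([0, 490, 306]) cube([1001, 245, 153]);
  translate([0, 735, 459]) cube([1001, 245, 153]);
  translate([0, 980, 612]) cube([1001, 245, 153]);
  translate([0, 1225, 765]) cube([1001, 245, 153]);
  translate([0, 1470, 918]) cube([1001, 245, 153]);
  translate([0, 1715, 1071]) cube([1001, 245, 153]);
}
translate([850, 86, 765]) {
  translate([0, 0, 389]) cube([276, 294, 23]);
  cube([40, 40, 389]);
  translate([236, 0, 0]) cube([40, 40, 389]);
  translate([0, 254, 0]) cube([40, 40, 389]);
  translate([236, 254, 0]) cube([40, 40, 389]);
}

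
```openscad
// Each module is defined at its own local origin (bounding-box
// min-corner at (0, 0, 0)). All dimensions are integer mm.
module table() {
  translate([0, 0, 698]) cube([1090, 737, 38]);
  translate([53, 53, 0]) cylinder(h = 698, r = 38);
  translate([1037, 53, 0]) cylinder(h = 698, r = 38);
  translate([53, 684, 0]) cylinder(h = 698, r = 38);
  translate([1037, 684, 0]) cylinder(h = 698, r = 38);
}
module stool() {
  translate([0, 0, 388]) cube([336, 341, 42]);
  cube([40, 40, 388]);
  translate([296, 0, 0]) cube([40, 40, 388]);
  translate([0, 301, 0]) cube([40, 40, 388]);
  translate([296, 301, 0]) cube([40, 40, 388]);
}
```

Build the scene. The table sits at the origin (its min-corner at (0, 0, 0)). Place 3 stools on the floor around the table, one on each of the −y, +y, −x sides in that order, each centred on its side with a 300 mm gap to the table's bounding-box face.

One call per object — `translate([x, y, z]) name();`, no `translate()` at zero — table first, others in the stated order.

table();
translate([377, -641, 0]) stool();
translate([377, 1037, 0]) stool();
translate([-636, 198, 0]) stool();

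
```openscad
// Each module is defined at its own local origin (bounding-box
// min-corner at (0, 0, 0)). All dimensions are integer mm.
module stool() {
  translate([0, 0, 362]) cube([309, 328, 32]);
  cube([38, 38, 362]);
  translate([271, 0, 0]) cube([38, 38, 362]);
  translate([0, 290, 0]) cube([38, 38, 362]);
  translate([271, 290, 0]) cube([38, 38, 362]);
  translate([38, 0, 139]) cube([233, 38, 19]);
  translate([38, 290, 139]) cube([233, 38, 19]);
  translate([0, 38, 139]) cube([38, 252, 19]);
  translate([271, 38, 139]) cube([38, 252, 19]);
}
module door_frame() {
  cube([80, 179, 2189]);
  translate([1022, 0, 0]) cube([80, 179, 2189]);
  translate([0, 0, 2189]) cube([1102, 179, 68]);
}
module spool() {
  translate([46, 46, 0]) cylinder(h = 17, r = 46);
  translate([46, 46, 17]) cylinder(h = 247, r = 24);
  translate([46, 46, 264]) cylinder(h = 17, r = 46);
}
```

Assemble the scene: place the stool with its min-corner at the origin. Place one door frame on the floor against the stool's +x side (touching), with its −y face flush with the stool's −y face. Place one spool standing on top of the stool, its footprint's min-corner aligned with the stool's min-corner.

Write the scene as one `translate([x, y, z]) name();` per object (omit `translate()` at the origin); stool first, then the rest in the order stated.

stool();
translate([309, 0, 0]) door_frame();
translate([0, 0, 394]) spool();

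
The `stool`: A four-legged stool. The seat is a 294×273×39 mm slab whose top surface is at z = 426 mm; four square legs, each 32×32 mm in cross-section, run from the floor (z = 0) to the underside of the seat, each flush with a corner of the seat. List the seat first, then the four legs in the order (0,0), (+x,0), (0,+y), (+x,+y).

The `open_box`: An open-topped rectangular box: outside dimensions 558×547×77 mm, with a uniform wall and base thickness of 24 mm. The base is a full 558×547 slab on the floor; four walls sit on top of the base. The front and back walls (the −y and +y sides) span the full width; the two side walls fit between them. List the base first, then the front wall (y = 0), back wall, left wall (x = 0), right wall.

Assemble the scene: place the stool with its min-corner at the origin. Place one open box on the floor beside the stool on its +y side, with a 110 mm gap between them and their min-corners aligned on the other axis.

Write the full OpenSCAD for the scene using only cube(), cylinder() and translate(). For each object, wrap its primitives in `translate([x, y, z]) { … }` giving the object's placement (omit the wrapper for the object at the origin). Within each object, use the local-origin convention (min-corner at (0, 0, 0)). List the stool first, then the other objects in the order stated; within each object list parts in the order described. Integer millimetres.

translate([0, 0, 387]) cube([294, 273, 39]);
cube([32, 32, 387]);
translate([262, 0, 0]) cube([32, 32, 387]);
translate([0, 241, 0]) cube([32, 32, 387]);
translate([262, 241, 0]) cube([32, 32, 387]);
translate([0, 383, 0]) {
  cube([558, 547, 24]);
  translate([0, 0, 24]) cube([558, 24, 53]);
  translate([0, 523, 24]) cube([558, 24, 53]);
  translate([0, 24, 24]) cube([24, 499, 53]);
  translate([534, 24, 24]) cube([24, 499, 53]);
}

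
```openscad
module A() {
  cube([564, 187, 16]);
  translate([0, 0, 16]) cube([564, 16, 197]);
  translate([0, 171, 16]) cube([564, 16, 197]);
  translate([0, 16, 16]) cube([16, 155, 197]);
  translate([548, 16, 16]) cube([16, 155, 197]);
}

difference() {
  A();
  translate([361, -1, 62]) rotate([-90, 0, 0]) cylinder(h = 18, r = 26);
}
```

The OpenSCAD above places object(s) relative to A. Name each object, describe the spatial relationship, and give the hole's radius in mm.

The subtracted cylinder has r = 26 mm.

A is an open box. The open box has a circular hole through its front wall. The hole's radius is 26 mm.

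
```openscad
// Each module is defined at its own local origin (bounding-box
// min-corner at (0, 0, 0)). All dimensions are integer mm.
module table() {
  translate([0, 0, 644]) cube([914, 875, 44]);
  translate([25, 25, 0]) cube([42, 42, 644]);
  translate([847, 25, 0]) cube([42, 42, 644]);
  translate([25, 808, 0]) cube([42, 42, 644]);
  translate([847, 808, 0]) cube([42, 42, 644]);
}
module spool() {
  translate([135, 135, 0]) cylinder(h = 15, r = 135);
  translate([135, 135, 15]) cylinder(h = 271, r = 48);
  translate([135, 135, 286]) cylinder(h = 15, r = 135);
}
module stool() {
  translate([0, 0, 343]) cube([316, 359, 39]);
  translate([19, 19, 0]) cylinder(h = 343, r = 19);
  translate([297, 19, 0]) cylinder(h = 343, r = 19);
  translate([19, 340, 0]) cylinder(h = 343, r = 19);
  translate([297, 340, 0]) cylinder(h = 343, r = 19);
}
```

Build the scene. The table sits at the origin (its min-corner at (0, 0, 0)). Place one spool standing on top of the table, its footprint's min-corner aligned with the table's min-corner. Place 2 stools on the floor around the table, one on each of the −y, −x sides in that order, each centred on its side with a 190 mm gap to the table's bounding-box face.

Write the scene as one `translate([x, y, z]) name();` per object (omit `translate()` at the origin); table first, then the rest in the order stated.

table();
translate([0, 0, 688]) spool();
translate([299, -549, 0]) stool();
translate([-506, 258, 0]) stool();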